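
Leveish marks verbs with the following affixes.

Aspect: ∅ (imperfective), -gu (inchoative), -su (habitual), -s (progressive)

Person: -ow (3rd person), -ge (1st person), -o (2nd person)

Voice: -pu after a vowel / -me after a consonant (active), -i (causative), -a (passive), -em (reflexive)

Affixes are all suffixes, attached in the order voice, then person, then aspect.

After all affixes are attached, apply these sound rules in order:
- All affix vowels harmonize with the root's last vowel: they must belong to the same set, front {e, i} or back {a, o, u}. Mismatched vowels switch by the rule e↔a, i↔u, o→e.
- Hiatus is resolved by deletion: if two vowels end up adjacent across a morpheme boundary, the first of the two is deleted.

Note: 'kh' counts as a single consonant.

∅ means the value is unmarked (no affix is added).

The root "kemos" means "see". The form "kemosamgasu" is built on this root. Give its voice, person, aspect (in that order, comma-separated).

reflexive, 1st person, habitual

Segment: kemos-em-ge-su.
voice: -em → reflexive.
person: -ge → 1st person.
aspect: -su → habitual.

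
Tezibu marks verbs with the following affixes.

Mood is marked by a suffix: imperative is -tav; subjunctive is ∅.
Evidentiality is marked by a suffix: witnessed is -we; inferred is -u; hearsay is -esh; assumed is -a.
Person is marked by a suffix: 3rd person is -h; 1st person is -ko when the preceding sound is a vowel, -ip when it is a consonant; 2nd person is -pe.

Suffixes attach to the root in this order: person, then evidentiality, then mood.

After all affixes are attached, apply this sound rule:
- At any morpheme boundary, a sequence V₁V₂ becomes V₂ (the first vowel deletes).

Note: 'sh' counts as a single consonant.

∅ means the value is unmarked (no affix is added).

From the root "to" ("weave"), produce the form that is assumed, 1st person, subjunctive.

Attach person 1st person -ko (after vowel 'o') → toko.
Attach evidentiality assumed -a → tokoa.
mood = subjunctive: zero marking, form stays tokoa.
Apply vowel deletion: tokoa → toka.

toka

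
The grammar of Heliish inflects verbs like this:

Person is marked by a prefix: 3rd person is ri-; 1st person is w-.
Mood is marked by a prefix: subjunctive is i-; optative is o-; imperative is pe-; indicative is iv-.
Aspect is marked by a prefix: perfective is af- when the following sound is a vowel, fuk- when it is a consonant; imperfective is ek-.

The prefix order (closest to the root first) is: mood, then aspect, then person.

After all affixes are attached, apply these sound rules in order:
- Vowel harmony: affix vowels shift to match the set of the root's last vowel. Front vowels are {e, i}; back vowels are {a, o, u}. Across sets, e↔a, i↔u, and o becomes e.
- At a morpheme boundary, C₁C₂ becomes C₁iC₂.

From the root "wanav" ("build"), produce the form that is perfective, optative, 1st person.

wafowanav

Attach mood optative o- → owanav.
Attach aspect perfective af- (before vowel 'o') → afowanav.
Attach person 1st person w- → wafowanav.
Vowel harmony: no change.
Epenthesis: no change.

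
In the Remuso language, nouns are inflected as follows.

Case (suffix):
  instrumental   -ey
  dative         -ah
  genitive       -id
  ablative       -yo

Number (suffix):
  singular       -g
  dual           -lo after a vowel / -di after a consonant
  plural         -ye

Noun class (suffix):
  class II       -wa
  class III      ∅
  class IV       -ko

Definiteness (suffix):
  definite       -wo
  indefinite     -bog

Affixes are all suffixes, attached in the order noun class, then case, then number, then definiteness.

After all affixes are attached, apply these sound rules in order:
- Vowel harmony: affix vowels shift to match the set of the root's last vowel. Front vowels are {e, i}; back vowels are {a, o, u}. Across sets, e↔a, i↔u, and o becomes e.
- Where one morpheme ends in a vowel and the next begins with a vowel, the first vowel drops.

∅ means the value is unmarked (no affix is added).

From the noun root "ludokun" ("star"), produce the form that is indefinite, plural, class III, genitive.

noun class = class III: zero marking, form stays ludokun.
Attach case genitive -id → ludokunid.
Attach number plural -ye → ludokunidye.
Attach definiteness indefinite -bog → ludokunidyebog.
Apply vowel harmony: ludokunidyebog → ludokunudyabog.
Vowel deletion: no change.

ludokunudyabog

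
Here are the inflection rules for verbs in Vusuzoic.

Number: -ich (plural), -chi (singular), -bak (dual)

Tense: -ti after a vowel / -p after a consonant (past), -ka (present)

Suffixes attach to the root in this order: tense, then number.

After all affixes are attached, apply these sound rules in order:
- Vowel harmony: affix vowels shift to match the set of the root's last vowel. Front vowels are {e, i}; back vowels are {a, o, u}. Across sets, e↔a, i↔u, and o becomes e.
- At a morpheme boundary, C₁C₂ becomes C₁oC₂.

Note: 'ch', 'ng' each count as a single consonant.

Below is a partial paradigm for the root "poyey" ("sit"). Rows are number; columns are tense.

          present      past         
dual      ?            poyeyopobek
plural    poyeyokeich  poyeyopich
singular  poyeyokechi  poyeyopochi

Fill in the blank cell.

poyeyokebek

Attach tense present -ka → poyeyka.
Attach number dual -bak → poyeykabak.
Apply vowel harmony: poyeykabak → poyeykebek.
Apply epenthesis: poyeykebek → poyeyokebek.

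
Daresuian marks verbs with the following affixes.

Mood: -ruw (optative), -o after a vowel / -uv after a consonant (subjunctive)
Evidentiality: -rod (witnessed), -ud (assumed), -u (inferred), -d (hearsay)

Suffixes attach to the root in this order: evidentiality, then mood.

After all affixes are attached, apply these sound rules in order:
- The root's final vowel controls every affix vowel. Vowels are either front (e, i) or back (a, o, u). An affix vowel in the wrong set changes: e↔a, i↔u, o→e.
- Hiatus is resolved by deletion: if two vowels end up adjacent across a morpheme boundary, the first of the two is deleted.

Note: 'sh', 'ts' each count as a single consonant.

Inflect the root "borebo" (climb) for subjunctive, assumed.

Attach evidentiality assumed -ud → boreboud.
Attach mood subjunctive -uv (after consonant 'd') → borebouduv.
Vowel harmony: no change.
Apply vowel deletion: borebouduv → borebuduv.

borebuduv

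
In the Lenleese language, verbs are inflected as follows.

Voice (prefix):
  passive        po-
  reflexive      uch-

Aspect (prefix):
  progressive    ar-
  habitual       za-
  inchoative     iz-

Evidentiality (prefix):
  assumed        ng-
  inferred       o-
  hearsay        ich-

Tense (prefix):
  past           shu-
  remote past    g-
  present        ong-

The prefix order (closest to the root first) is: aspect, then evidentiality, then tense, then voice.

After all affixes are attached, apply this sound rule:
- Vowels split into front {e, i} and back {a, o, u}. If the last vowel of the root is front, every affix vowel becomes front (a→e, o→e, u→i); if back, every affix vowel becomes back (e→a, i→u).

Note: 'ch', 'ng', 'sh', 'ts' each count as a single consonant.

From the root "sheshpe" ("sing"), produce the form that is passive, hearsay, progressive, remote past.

Attach aspect progressive ar- → arsheshpe.
Attach evidentiality hearsay ich- → icharsheshpe.
Attach tense remote past g- → gicharsheshpe.
Attach voice passive po- → pogicharsheshpe.
Apply vowel harmony: pogicharsheshpe → pegichersheshpe.

pegichersheshpe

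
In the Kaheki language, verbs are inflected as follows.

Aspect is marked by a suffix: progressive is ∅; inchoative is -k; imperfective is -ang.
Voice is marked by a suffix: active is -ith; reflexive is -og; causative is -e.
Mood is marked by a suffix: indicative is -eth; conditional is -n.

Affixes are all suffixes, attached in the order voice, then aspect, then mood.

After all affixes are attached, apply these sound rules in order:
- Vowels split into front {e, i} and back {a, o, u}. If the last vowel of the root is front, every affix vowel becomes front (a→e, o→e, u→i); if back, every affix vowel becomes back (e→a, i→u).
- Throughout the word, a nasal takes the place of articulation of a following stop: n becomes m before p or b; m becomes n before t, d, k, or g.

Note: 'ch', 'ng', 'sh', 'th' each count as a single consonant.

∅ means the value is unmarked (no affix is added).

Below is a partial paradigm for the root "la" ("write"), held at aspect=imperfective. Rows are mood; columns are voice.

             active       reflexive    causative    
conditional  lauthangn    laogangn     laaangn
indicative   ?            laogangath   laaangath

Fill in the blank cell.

lauthangath

Attach voice active -ith → laith.
Attach aspect imperfective -ang → laithang.
Attach mood indicative -eth → laithangeth.
Apply vowel harmony: laithangeth → lauthangath.
Nasal assimilation: no change.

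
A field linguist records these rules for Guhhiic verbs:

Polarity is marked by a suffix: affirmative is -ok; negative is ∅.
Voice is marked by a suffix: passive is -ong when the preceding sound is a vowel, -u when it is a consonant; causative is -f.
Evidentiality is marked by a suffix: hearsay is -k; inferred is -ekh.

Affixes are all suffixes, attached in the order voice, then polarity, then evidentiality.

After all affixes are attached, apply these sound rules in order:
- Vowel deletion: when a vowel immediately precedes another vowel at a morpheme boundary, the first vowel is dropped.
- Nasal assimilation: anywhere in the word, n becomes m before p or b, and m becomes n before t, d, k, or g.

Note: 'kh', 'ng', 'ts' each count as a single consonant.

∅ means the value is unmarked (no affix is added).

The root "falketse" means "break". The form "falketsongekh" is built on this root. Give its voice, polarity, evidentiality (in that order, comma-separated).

passive, negative, inferred

Segment: falketse-ong-ekh.
voice: -ong/u → passive.
polarity: ∅ → negative.
evidentiality: -ekh → inferred.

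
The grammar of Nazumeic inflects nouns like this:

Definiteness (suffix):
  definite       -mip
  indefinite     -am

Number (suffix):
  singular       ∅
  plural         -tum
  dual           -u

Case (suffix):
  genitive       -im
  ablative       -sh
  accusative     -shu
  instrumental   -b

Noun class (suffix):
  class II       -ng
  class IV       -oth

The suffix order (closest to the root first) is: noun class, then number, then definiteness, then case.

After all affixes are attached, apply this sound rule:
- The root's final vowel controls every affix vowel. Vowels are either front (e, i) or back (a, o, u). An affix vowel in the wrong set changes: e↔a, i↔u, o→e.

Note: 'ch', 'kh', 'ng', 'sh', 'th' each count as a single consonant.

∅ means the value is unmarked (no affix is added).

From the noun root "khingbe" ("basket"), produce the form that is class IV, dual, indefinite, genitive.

Attach noun class class IV -oth → khingbeoth.
Attach number dual -u → khingbeothu.
Attach definiteness indefinite -am → khingbeothuam.
Attach case genitive -im → khingbeothuamim.
Apply vowel harmony: khingbeothuamim → khingbeethiemim.

khingbeethiemim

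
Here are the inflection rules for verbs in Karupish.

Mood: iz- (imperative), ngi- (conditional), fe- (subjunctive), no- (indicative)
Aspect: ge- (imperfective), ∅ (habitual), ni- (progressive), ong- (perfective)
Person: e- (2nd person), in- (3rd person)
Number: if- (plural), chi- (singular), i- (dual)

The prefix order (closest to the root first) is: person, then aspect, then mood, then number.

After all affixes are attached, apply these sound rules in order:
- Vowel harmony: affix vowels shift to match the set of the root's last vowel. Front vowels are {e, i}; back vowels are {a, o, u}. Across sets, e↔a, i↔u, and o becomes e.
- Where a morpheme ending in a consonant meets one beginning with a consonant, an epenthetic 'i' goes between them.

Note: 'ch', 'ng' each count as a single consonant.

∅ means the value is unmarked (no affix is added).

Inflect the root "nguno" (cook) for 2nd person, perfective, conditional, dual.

unguonganguno

Attach person 2nd person e- → enguno.
Attach aspect perfective ong- → ongenguno.
Attach mood conditional ngi- → ngiongenguno.
Attach number dual i- → ingiongenguno.
Apply vowel harmony: ingiongenguno → unguonganguno.
Epenthesis: no change.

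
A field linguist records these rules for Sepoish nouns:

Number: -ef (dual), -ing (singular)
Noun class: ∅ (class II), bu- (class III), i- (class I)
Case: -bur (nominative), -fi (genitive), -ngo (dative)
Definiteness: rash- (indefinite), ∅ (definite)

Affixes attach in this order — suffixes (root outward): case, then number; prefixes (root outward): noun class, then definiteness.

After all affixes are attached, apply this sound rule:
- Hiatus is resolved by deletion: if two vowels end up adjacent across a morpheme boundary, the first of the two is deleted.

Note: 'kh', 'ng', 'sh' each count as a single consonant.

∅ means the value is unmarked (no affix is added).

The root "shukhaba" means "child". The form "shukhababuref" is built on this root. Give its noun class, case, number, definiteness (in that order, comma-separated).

Segment: shukhaba-bur-ef.
noun class: ∅ → class II.
case: -bur → nominative.
number: -ef → dual.
definiteness: ∅ → definite.

class II, nominative, dual, definite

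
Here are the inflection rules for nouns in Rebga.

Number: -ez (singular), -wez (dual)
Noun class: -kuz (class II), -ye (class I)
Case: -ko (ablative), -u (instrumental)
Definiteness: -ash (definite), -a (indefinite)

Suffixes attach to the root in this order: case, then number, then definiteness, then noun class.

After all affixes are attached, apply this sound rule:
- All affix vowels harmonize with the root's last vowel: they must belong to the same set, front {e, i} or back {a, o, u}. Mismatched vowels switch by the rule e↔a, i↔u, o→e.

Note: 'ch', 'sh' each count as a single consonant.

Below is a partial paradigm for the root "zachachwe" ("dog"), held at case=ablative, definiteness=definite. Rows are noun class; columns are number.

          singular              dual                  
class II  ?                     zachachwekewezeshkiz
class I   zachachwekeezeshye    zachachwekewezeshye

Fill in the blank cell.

zachachwekeezeshkiz

Attach case ablative -ko → zachachweko.
Attach number singular -ez → zachachwekoez.
Attach definiteness definite -ash → zachachwekoezash.
Attach noun class class II -kuz → zachachwekoezashkuz.
Apply vowel harmony: zachachwekoezashkuz → zachachwekeezeshkiz.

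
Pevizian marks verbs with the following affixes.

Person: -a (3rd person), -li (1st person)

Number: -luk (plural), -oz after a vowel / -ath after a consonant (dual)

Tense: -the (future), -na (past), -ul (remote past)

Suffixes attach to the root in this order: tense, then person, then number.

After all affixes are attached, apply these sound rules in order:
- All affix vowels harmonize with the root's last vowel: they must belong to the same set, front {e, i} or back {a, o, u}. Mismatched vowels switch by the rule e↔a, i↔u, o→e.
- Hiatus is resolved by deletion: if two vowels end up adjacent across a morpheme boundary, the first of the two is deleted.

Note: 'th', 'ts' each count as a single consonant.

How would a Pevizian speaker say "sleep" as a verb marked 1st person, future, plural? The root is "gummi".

Attach tense future -the → gummithe.
Attach person 1st person -li → gummitheli.
Attach number plural -luk → gummitheliluk.
Apply vowel harmony: gummitheliluk → gummithelilik.
Vowel deletion: no change.

gummithelilik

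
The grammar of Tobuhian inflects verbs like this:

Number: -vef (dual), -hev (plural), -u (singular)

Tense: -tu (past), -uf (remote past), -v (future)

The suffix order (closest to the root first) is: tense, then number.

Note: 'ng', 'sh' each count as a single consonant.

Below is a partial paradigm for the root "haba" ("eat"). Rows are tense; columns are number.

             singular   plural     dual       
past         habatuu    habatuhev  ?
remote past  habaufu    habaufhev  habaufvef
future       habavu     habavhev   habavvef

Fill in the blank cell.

Attach tense past -tu → habatu.
Attach number dual -vef → habatuvef.

habatuvef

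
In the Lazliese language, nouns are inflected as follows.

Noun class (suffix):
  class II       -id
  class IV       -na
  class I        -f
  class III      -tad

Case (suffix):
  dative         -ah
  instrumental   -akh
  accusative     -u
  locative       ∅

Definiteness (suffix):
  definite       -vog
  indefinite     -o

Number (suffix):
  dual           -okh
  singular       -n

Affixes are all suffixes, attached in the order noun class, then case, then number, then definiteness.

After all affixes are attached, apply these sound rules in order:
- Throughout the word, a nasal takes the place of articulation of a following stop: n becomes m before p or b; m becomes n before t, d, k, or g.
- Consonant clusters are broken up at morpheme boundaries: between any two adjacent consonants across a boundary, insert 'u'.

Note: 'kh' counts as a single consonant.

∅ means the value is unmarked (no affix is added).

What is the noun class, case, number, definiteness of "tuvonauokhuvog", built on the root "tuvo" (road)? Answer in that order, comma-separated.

Segment: tuvo-na-u-okh-vog.
noun class: -na → class IV.
case: -u → accusative.
number: -okh → dual.
definiteness: -vog → definite.

class IV, accusative, dual, definite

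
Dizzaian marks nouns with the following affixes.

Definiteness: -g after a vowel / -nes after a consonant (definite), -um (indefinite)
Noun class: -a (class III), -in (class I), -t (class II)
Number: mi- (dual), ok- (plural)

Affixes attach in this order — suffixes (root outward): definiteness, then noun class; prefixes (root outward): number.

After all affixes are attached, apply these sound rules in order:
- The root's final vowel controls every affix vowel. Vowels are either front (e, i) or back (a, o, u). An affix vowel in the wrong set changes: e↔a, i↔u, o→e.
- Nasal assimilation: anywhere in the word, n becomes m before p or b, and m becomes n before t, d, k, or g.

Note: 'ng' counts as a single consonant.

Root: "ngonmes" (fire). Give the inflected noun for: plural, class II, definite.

ekngonmesnest

Attach definiteness definite -nes (after consonant 's') → ngonmesnes.
Attach number plural ok- → okngonmesnes.
Attach noun class class II -t → okngonmesnest.
Apply vowel harmony: okngonmesnest → ekngonmesnest.
Nasal assimilation: no change.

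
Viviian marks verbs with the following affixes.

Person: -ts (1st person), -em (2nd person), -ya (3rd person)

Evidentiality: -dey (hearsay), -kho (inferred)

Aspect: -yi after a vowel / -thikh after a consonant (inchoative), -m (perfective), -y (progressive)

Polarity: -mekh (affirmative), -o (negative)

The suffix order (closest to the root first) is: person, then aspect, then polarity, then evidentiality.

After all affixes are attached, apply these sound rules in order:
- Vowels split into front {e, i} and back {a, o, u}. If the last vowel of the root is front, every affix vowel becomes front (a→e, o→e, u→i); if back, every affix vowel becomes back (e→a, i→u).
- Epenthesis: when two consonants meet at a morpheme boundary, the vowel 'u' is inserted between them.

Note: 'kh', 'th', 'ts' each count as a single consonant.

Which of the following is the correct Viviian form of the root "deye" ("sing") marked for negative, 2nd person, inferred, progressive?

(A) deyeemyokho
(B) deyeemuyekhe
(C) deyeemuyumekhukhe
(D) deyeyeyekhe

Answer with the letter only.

B

Attach person 2nd person -em → deyeem.
Attach aspect progressive -y → deyeemy.
Attach polarity negative -o → deyeemyo.
Attach evidentiality inferred -kho → deyeemyokho.
Apply vowel harmony: deyeemyokho → deyeemyekhe.
Apply epenthesis: deyeemyekhe → deyeemuyekhe.
So the correct form is deyeemuyekhe, option (B).
(C) deyeemuyumekhukhe is wrong: it uses affirmative instead of negative for polarity.
(A) deyeemyokho is wrong: it fails to apply the sound rule(s).
(D) deyeyeyekhe is wrong: it uses 3rd person instead of 2nd person for person.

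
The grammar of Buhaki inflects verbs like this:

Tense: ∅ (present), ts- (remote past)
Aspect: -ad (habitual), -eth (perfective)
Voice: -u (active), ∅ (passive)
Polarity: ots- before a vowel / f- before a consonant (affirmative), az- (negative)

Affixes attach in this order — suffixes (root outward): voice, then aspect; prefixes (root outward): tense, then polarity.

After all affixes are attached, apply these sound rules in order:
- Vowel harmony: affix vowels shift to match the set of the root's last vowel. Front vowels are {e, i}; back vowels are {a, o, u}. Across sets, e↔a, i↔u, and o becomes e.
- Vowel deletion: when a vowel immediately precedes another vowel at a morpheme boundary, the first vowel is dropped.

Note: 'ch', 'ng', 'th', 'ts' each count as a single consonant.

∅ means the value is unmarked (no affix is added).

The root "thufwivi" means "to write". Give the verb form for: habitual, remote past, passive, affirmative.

ftsthufwived

Attach tense remote past ts- → tsthufwivi.
voice = passive: zero marking, form stays tsthufwivi.
Attach aspect habitual -ad → tsthufwiviad.
Attach polarity affirmative f- (before consonant 'ts') → ftsthufwiviad.
Apply vowel harmony: ftsthufwiviad → ftsthufwivied.
Apply vowel deletion: ftsthufwivied → ftsthufwived.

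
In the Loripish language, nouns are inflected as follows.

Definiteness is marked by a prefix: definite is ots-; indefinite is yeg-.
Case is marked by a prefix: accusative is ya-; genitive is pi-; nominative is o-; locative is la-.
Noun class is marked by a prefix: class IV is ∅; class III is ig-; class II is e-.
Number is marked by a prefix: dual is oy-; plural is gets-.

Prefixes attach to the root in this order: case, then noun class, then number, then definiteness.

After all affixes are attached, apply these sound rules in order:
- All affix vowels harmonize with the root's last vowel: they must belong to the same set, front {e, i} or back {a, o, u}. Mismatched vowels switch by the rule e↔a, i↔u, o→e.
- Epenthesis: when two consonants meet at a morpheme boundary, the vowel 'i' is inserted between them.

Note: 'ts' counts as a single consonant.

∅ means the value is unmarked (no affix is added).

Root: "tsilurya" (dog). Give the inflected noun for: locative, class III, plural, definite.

otsigatsugilatsilurya

Attach case locative la- → latsilurya.
Attach noun class class III ig- → iglatsilurya.
Attach number plural gets- → getsiglatsilurya.
Attach definiteness definite ots- → otsgetsiglatsilurya.
Apply vowel harmony: otsgetsiglatsilurya → otsgatsuglatsilurya.
Apply epenthesis: otsgatsuglatsilurya → otsigatsugilatsilurya.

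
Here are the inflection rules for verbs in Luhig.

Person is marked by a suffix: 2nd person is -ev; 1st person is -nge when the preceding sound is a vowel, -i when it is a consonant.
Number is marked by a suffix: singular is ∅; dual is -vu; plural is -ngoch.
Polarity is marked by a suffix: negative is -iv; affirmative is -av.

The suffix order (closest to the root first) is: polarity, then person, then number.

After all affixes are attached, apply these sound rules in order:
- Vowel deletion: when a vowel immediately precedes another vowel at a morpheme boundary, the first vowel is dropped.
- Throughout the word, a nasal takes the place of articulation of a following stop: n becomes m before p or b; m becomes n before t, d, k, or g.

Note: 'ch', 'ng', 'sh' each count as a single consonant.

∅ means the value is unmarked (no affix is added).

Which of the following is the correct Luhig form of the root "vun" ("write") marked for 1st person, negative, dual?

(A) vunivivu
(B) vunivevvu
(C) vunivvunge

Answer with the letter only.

A

Attach polarity negative -iv → vuniv.
Attach person 1st person -i (after consonant 'v') → vunivi.
Attach number dual -vu → vunivivu.
Vowel deletion: no change.
Nasal assimilation: no change.
So the correct form is vunivivu, option (A).
(B) vunivevvu is wrong: it uses 2nd person instead of 1st person for person.
(C) vunivvunge is wrong: it has the affixes in the wrong order.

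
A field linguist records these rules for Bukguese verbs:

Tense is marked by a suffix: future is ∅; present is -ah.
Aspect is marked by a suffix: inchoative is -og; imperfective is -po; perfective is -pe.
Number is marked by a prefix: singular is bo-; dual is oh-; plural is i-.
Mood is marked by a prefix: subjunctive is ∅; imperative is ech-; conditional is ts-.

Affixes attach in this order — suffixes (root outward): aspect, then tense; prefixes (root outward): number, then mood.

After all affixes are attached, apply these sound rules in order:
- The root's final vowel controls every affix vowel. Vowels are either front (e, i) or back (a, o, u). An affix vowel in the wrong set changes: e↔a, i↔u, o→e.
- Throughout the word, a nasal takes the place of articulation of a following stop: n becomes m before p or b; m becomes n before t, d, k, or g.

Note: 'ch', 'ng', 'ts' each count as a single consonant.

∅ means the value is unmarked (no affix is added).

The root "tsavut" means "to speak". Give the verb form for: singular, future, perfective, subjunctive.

Attach aspect perfective -pe → tsavutpe.
tense = future: zero marking, form stays tsavutpe.
Attach number singular bo- → botsavutpe.
mood = subjunctive: zero marking, form stays botsavutpe.
Apply vowel harmony: botsavutpe → botsavutpa.
Nasal assimilation: no change.

botsavutpa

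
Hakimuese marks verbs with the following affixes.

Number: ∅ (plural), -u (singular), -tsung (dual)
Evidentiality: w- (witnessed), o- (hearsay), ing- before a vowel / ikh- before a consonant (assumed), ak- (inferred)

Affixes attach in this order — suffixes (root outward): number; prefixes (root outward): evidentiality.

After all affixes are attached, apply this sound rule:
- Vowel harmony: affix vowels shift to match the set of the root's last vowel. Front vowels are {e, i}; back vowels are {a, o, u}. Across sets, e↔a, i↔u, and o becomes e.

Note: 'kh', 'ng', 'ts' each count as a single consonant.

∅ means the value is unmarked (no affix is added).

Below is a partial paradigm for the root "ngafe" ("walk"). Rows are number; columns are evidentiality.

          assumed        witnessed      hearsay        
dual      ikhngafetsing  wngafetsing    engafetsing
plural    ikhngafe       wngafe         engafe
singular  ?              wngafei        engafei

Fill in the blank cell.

ikhngafei

Attach number singular -u → ngafeu.
Attach evidentiality assumed ikh- (before consonant 'ng') → ikhngafeu.
Apply vowel harmony: ikhngafeu → ikhngafei.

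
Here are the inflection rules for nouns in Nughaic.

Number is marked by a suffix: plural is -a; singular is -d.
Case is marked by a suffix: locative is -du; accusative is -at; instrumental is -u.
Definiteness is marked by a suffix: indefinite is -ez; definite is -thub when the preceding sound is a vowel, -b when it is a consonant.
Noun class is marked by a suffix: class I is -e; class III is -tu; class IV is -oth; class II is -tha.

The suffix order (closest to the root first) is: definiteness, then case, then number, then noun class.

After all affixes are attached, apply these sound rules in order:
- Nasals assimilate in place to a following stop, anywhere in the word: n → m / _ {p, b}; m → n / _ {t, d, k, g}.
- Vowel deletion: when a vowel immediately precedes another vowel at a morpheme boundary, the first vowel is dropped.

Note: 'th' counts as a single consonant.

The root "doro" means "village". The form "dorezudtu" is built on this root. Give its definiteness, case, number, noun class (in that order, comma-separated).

indefinite, instrumental, singular, class III

Segment: doro-ez-u-d-tu.
definiteness: -ez → indefinite.
case: -u → instrumental.
number: -d → singular.
noun class: -tu → class III.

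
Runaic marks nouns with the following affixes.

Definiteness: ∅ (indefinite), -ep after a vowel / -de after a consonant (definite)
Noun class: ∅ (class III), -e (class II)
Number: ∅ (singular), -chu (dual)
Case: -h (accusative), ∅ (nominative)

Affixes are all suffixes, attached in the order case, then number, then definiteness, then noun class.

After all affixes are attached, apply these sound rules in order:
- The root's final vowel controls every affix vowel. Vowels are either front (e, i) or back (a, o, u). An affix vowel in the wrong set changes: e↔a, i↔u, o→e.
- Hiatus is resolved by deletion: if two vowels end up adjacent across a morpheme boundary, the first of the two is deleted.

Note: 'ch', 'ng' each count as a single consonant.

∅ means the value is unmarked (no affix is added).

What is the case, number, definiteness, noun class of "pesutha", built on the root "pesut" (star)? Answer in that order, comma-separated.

Segment: pesut-h-e.
case: -h → accusative.
number: ∅ → singular.
definiteness: ∅ → indefinite.
noun class: -e → class II.

accusative, singular, indefinite, class II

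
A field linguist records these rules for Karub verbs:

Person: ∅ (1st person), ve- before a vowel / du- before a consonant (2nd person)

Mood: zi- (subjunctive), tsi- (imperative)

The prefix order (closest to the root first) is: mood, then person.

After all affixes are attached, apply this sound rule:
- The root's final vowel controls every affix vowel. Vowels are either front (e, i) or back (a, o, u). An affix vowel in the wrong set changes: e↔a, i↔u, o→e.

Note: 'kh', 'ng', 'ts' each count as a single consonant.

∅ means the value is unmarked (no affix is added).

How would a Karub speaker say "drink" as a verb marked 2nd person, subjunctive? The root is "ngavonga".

Attach mood subjunctive zi- → zingavonga.
Attach person 2nd person du- (before consonant 'z') → duzingavonga.
Apply vowel harmony: duzingavonga → duzungavonga.

duzungavonga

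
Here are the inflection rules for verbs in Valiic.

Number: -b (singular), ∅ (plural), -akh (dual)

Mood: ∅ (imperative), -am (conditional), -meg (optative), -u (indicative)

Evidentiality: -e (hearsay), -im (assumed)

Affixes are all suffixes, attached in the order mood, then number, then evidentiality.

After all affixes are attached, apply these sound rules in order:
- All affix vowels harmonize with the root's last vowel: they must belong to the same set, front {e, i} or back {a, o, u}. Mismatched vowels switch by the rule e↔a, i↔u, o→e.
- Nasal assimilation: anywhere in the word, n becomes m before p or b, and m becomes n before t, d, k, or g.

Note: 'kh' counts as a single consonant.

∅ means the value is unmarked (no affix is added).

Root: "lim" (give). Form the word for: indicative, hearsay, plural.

limie

Attach mood indicative -u → limu.
number = plural: zero marking, form stays limu.
Attach evidentiality hearsay -e → limue.
Apply vowel harmony: limue → limie.
Nasal assimilation: no change.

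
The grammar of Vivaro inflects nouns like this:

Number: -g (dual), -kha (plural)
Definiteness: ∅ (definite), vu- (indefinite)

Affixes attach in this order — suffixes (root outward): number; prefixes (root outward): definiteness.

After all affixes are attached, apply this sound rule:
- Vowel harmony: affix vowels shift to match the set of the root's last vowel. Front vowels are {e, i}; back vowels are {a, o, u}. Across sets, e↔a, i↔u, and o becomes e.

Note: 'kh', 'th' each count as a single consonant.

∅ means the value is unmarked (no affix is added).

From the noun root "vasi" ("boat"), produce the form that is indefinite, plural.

Attach definiteness indefinite vu- → vuvasi.
Attach number plural -kha → vuvasikha.
Apply vowel harmony: vuvasikha → vivasikhe.

vivasikhe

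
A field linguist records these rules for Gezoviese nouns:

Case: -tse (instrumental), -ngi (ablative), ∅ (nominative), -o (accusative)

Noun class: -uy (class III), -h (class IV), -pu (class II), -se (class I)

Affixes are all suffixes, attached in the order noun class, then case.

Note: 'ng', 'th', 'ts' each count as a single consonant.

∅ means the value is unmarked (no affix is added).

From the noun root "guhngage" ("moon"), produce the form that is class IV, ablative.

guhngagehngi

Attach noun class class IV -h → guhngageh.
Attach case ablative -ngi → guhngagehngi.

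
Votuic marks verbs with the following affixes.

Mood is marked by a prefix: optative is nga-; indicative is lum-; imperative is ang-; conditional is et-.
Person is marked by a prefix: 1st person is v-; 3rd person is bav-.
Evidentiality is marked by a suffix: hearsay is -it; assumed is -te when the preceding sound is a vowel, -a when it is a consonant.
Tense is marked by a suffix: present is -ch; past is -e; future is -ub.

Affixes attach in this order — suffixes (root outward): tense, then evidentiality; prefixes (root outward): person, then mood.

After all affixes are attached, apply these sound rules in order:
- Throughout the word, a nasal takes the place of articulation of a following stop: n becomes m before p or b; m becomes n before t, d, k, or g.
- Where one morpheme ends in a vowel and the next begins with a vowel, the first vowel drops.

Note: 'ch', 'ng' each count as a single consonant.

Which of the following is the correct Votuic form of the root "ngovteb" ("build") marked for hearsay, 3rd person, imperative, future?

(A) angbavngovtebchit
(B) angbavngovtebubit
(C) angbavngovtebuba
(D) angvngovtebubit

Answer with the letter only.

Attach person 3rd person bav- → bavngovteb.
Attach tense future -ub → bavngovtebub.
Attach evidentiality hearsay -it → bavngovtebubit.
Attach mood imperative ang- → angbavngovtebubit.
Nasal assimilation: no change.
Vowel deletion: no change.
So the correct form is angbavngovtebubit, option (B).
(C) angbavngovtebuba is wrong: it uses assumed instead of hearsay for evidentiality.
(A) angbavngovtebchit is wrong: it uses present instead of future for tense.
(D) angvngovtebubit is wrong: it uses 1st person instead of 3rd person for person.

B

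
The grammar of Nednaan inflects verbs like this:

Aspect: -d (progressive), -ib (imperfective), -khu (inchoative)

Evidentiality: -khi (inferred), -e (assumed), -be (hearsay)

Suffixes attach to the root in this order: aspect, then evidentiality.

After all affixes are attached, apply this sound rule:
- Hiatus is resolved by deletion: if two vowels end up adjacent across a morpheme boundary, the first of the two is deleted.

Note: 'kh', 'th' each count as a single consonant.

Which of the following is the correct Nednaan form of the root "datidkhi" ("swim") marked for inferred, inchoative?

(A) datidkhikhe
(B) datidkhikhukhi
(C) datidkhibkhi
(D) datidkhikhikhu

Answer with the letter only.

B

Attach aspect inchoative -khu → datidkhikhu.
Attach evidentiality inferred -khi → datidkhikhukhi.
Vowel deletion: no change.
So the correct form is datidkhikhukhi, option (B).
(C) datidkhibkhi is wrong: it uses imperfective instead of inchoative for aspect.
(A) datidkhikhe is wrong: it uses assumed instead of inferred for evidentiality.
(D) datidkhikhikhu is wrong: it has the affixes in the wrong order.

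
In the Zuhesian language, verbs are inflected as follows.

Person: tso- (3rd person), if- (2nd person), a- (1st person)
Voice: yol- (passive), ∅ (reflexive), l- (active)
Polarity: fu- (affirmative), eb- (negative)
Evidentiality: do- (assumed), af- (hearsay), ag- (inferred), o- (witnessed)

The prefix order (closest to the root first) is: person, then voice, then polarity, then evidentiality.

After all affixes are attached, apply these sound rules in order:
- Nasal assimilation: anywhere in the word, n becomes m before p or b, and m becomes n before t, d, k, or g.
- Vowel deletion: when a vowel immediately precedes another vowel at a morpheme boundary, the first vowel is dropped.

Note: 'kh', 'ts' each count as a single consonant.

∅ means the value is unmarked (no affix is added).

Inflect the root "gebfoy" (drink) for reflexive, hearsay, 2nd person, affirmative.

Attach person 2nd person if- → ifgebfoy.
voice = reflexive: zero marking, form stays ifgebfoy.
Attach polarity affirmative fu- → fuifgebfoy.
Attach evidentiality hearsay af- → affuifgebfoy.
Nasal assimilation: no change.
Apply vowel deletion: affuifgebfoy → affifgebfoy.

affifgebfoy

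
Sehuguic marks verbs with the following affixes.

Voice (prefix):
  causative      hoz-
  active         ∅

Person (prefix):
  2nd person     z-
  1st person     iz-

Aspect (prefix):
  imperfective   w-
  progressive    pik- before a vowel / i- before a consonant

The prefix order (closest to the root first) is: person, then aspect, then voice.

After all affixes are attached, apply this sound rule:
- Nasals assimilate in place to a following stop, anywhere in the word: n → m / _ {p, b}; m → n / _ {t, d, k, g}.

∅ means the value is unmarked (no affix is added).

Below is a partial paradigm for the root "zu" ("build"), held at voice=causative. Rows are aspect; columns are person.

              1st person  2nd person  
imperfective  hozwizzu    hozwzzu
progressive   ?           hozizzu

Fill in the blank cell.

Attach person 1st person iz- → izzu.
Attach aspect progressive pik- (before vowel 'i') → pikizzu.
Attach voice causative hoz- → hozpikizzu.
Nasal assimilation: no change.

hozpikizzu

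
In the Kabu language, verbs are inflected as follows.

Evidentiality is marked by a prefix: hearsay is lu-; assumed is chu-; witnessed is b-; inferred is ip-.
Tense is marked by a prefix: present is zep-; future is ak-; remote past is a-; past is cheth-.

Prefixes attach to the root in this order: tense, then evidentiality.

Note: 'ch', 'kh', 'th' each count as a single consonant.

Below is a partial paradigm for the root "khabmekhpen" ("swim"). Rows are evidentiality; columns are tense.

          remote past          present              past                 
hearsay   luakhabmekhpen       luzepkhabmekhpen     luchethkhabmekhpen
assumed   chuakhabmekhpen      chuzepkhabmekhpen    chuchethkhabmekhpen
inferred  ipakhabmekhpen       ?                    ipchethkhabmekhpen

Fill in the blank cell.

ipzepkhabmekhpen

Attach tense present zep- → zepkhabmekhpen.
Attach evidentiality inferred ip- → ipzepkhabmekhpen.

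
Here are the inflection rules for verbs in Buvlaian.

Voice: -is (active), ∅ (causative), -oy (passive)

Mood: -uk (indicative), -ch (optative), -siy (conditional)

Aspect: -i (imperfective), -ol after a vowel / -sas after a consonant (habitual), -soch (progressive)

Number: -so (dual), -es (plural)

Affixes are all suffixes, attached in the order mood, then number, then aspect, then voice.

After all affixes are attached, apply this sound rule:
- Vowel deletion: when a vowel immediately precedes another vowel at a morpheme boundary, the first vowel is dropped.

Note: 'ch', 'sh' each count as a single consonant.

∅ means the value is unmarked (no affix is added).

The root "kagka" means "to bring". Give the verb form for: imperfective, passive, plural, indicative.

Attach mood indicative -uk → kagkauk.
Attach number plural -es → kagkaukes.
Attach aspect imperfective -i → kagkaukesi.
Attach voice passive -oy → kagkaukesioy.
Apply vowel deletion: kagkaukesioy → kagkukesoy.

kagkukesoy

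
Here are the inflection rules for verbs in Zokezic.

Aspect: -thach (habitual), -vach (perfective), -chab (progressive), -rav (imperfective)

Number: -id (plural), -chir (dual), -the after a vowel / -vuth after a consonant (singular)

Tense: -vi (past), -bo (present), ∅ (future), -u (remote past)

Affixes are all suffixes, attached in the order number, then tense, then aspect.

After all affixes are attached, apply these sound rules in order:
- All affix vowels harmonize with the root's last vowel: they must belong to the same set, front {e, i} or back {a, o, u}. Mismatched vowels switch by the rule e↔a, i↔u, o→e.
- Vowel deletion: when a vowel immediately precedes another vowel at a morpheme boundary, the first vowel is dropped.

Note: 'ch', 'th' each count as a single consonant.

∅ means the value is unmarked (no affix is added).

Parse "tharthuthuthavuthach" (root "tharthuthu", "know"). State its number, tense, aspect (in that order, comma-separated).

Segment: tharthuthu-the-vi-thach.
number: -the/vuth → singular.
tense: -vi → past.
aspect: -thach → habitual.

singular, past, habitual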